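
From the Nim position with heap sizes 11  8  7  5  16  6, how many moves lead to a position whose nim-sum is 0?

In binary:
  01011  (11)
  01000  (8)
  00111  (7)
  00101  (5)
  10000  (16)
  00110  (6)
  -----
  10111  (23)
The overall nim-sum is X = 23. A heap of size p has a winning move iff p XOR X < p (reduce it to p XOR X).
  11: 11 XOR 23 = 28 ≥ 11 — no move.
  8: 8 XOR 23 = 31 ≥ 8 — no move.
  7: 7 XOR 23 = 16 ≥ 7 — no move.
  5: 5 XOR 23 = 18 ≥ 5 — no move.
  16: 16 XOR 23 = 7 < 16 — winning move (to 7).
  6: 6 XOR 23 = 17 ≥ 6 — no move.
That gives 1 winning move.

1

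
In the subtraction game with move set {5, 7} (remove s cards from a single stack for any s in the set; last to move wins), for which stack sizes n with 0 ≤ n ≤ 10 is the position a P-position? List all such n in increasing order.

0, 1, 2, 3, 4

Compute g(0), g(1), … for moves {5, 7}:
g(0) = mex{} = 0
g(1) = mex{} = 0
g(2) = mex{} = 0
g(3) = mex{} = 0
g(4) = mex{} = 0
g(5) = mex{0} = 1
g(6) = mex{0} = 1
g(7) = mex{0} = 1
g(8) = mex{0} = 1
g(9) = mex{0} = 1
g(10) = mex{0,1} = 2
The P-positions (g = 0) in 0..10 are 0, 1, 2, 3, 4.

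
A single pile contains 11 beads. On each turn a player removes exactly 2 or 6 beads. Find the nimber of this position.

Build the Grundy sequence with g(k) = mex{g(k−s) : s ∈ {2, 6}, s ≤ k}:
g(0) = mex{} = 0
g(1) = mex{} = 0
g(2) = mex{0} = 1
g(3) = mex{0} = 1
g(4) = mex{1} = 0
g(5) = mex{1} = 0
g(6) = mex{0} = 1
g(7) = mex{0} = 1
g(8) = mex{1} = 0
g(9) = mex{1} = 0
g(10) = mex{0} = 1
g(11) = mex{0} = 1
So g(11) = 1.

1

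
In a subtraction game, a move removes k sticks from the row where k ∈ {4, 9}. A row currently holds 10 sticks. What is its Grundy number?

2

Build the Grundy sequence with g(k) = mex{g(k−s) : s ∈ {4, 9}, s ≤ k}:
k:     0  1  2  3  4  5  6  7  8  9 10
g(k):  0  0  0  0  1  1  1  1  0  2  2
So g(10) = 2.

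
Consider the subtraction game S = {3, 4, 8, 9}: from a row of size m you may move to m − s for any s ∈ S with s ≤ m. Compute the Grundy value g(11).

3

Build the Grundy sequence with g(k) = mex{g(k−s) : s ∈ {3, 4, 8, 9}, s ≤ k}:
k:     0  1  2  3  4  5  6  7  8  9 10 11
g(k):  0  0  0  1  1  1  2  0  2  3  1  3
So g(11) = 3.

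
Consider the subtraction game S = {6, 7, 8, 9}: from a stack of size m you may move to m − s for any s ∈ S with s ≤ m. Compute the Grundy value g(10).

Build the Grundy sequence with g(k) = mex{g(k−s) : s ∈ {6, 7, 8, 9}, s ≤ k}:
k:     0  1  2  3  4  5  6  7  8  9 10
g(k):  0  0  0  0  0  0  1  1  1  1  1
So g(10) = 1.

1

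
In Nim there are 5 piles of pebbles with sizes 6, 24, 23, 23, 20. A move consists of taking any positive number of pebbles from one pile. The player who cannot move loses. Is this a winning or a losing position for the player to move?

Nim-sum: 6 ^ 24 ^ 23 ^ 23 ^ 20 = 10.
The nim-sum is 10 ≠ 0, so this is an N-position: the player to move can win.

Winning position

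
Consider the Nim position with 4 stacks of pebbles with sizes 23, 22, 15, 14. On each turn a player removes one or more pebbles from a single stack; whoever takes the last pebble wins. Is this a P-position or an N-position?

Write each in binary and XOR column by column:
  10111  (23)
  10110  (22)
  01111  (15)
  01110  (14)
  -----
  00000  (0)
The nim-sum is 0, so this is a P-position: the player to move is in a losing position under optimal play.

P-position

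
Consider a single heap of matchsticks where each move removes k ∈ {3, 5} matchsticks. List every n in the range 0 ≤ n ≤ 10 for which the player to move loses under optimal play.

0, 1, 2, 8, 9, 10

Compute g(0), g(1), … for moves {3, 5}:
g(0) = mex{} = 0
g(1) = mex{} = 0
g(2) = mex{} = 0
g(3) = mex{0} = 1
g(4) = mex{0} = 1
g(5) = mex{0} = 1
g(6) = mex{0,1} = 2
g(7) = mex{0,1} = 2
g(8) = mex{1} = 0
g(9) = mex{1,2} = 0
g(10) = mex{1,2} = 0
The P-positions (g = 0) in 0..10 are 0, 1, 2, 8, 9, 10.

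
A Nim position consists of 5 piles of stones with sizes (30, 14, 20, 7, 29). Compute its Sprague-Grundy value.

30

Nim-sum: 30 ^ 14 ^ 20 ^ 7 ^ 29 = 30.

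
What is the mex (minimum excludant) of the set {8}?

0 is not in the set, so the mex is 0.

0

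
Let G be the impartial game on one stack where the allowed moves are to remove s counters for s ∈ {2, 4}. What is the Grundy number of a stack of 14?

Grundy values for subtraction set {2, 4}:
k:     0  1  2  3  4  5  6  7  8  9 10 11 12 13 14
g(k):  0  0  1  1  2  2  0  0  1  1  2  2  0  0  1
So g(14) = 1.

1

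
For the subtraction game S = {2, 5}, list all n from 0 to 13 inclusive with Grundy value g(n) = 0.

0, 1, 4, 7, 8, 11

Build the Grundy sequence with g(k) = mex{g(k−s) : s ∈ {2, 5}, s ≤ k}:
k:     0  1  2  3  4  5  6  7  8  9 10 11 12 13
g(k):  0  0  1  1  0  2  1  0  0  1  1  0  2  1
The P-positions (g = 0) in 0..13 are 0, 1, 4, 7, 8, 11.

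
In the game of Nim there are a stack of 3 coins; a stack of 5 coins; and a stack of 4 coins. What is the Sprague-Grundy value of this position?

2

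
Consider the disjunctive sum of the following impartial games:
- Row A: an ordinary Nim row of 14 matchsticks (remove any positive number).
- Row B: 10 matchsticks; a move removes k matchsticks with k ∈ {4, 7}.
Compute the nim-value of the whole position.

Row A is a plain Nim row of size 14, so its Grundy value is 14.
For row B, compute g(0), g(1), … with moves {4, 7}:
k:     0  1  2  3  4  5  6  7  8  9 10
g(k):  0  0  0  0  1  1  1  1  2  2  2
So g(10) = 2.
By the Sprague-Grundy theorem, the Grundy value of a sum of independent games is the XOR of the component values.
Combined value = 14 ⊕ 2 = 12.

12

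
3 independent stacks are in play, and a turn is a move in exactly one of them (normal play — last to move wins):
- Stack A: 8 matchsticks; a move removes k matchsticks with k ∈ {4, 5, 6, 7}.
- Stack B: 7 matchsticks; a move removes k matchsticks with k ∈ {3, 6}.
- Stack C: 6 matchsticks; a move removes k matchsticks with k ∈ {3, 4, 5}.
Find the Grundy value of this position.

Grundy values for stack A (subtraction set {4, 5, 6, 7}):
g(0) = mex{} = 0
g(1) = mex{} = 0
g(2) = mex{} = 0
g(3) = mex{} = 0
g(4) = mex{0} = 1
g(5) = mex{0} = 1
g(6) = mex{0} = 1
g(7) = mex{0} = 1
g(8) = mex{0,1} = 2
So g(8) = 2.
Grundy values for stack B (subtraction set {3, 6}):
k:     0  1  2  3  4  5  6  7
g(k):  0  0  0  1  1  1  2  2
So g(7) = 2.
Build the Grundy sequence for stack C with g(k) = mex{g(k−s) : s ∈ {3, 4, 5}, s ≤ k}:
k:     0  1  2  3  4  5  6
g(k):  0  0  0  1  1  1  2
So g(6) = 2.
The value of a disjunctive sum is the nim-sum of the parts.
Combined value = 2 XOR 2 XOR 2 = 2.

2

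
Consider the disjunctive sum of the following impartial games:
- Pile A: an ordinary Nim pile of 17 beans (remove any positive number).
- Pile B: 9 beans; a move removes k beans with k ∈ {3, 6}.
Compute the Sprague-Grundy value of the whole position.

17

Pile A is a plain Nim pile of size 17, so its Grundy value is 17.
Build the Grundy sequence for pile B with g(k) = mex{g(k−s) : s ∈ {3, 6}, s ≤ k}:
g(0) = mex{} = 0
g(1) = mex{} = 0
g(2) = mex{} = 0
g(3) = mex{0} = 1
g(4) = mex{0} = 1
g(5) = mex{0} = 1
g(6) = mex{0,1} = 2
g(7) = mex{0,1} = 2
g(8) = mex{0,1} = 2
g(9) = mex{1,2} = 0
So g(9) = 0.
By the Sprague-Grundy theorem, the Grundy value of a sum of independent games is the XOR of the component values.
Combined value = 17 ⊕ 0 = 17.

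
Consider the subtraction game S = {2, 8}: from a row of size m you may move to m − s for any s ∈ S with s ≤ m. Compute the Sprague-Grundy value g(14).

0

Build the Grundy sequence with g(k) = mex{g(k−s) : s ∈ {2, 8}, s ≤ k}:
g(0) = mex{} = 0
g(1) = mex{} = 0
g(2) = mex{0} = 1
g(3) = mex{0} = 1
g(4) = mex{1} = 0
g(5) = mex{1} = 0
g(6) = mex{0} = 1
g(7) = mex{0} = 1
g(8) = mex{0,1} = 2
g(9) = mex{0,1} = 2
g(10) = mex{1,2} = 0
g(11) = mex{1,2} = 0
g(12) = mex{0} = 1
g(13) = mex{0} = 1
g(14) = mex{1} = 0
So g(14) = 0.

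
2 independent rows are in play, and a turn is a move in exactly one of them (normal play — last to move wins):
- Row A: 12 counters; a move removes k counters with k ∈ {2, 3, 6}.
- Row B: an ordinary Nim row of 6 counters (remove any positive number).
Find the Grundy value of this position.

Build the Grundy sequence for row A with g(k) = mex{g(k−s) : s ∈ {2, 3, 6}, s ≤ k}:
k:     0  1  2  3  4  5  6  7  8  9 10 11 12
g(k):  0  0  1  1  2  0  3  1  2  0  0  1  1
So g(12) = 1.
Row B is a plain Nim row of size 6, so its Grundy value is 6.
By the Sprague-Grundy theorem, the Grundy value of a sum of independent games is the XOR of the component values.
Combined value = 1 XOR 6 = 7.

7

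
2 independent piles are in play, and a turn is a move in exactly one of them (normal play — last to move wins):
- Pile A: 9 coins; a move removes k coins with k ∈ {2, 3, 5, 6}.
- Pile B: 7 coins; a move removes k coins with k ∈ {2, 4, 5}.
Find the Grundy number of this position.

0

Build the Grundy sequence for pile A with g(k) = mex{g(k−s) : s ∈ {2, 3, 5, 6}, s ≤ k}:
g(0) = mex{} = 0
g(1) = mex{} = 0
g(2) = mex{0} = 1
g(3) = mex{0} = 1
g(4) = mex{0,1} = 2
g(5) = mex{0,1} = 2
g(6) = mex{0,1,2} = 3
g(7) = mex{0,1,2} = 3
g(8) = mex{1,2,3} = 0
g(9) = mex{1,2,3} = 0
So g(9) = 0.
For pile B, compute g(0), g(1), … with moves {2, 4, 5}:
g(0) = mex{} = 0
g(1) = mex{} = 0
g(2) = mex{0} = 1
g(3) = mex{0} = 1
g(4) = mex{0,1} = 2
g(5) = mex{0,1} = 2
g(6) = mex{0,1,2} = 3
g(7) = mex{1,2} = 0
So g(7) = 0.
By the Sprague-Grundy theorem, the Grundy value of a sum of independent games is the XOR of the component values.
Combined value = 0 XOR 0 = 0.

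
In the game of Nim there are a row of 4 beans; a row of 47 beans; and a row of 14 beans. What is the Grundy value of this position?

Write each in binary and XOR column by column:
  000100  (4)
  101111  (47)
  001110  (14)
  ------
  100101  (37)

37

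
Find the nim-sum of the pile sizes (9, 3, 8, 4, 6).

In binary:
  1001  (9)
  0011  (3)
  1000  (8)
  0100  (4)
  0110  (6)
  ----
  0000  (0)

0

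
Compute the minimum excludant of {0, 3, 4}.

0 is in the set but 1 is not, so the mex is 1.

1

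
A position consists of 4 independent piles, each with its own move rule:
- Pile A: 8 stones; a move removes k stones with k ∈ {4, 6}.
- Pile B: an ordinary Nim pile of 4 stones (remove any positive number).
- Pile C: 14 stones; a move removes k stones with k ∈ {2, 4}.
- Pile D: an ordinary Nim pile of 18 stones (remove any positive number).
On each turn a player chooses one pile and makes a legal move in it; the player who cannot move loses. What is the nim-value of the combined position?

21

For pile A, compute g(0), g(1), … with moves {4, 6}:
k:     0  1  2  3  4  5  6  7  8
g(k):  0  0  0  0  1  1  1  1  2
So g(8) = 2.
Pile B is a plain Nim pile of size 4, so its Grundy value is 4.
Build the Grundy sequence for pile C with g(k) = mex{g(k−s) : s ∈ {2, 4}, s ≤ k}:
g(0) = mex{} = 0
g(1) = mex{} = 0
g(2) = mex{0} = 1
g(3) = mex{0} = 1
g(4) = mex{0,1} = 2
g(5) = mex{0,1} = 2
g(6) = mex{1,2} = 0
g(7) = mex{1,2} = 0
g(8) = mex{0,2} = 1
g(9) = mex{0,2} = 1
g(10) = mex{0,1} = 2
g(11) = mex{0,1} = 2
g(12) = mex{1,2} = 0
g(13) = mex{1,2} = 0
g(14) = mex{0,2} = 1
So g(14) = 1.
Pile D is a plain Nim pile of size 18, so its Grundy value is 18.
By the Sprague-Grundy theorem, the Grundy value of a sum of independent games is the XOR of the component values.
Combined value = 2 ⊕ 4 ⊕ 1 ⊕ 18 = 21.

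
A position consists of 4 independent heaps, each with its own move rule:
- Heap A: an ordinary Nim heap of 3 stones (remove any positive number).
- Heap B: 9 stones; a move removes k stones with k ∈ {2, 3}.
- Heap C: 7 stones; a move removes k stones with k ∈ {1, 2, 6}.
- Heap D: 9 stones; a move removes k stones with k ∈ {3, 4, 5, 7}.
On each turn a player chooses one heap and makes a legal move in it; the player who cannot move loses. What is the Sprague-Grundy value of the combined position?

Heap A is a plain Nim heap of size 3, so its Grundy value is 3.
For heap B, compute g(0), g(1), … with moves {2, 3}:
k:     0  1  2  3  4  5  6  7  8  9
g(k):  0  0  1  1  2  0  0  1  1  2
So g(9) = 2.
For heap C, compute g(0), g(1), … with moves {1, 2, 6}:
g(0) = mex{} = 0
g(1) = mex{0} = 1
g(2) = mex{0,1} = 2
g(3) = mex{1,2} = 0
g(4) = mex{0,2} = 1
g(5) = mex{0,1} = 2
g(6) = mex{0,1,2} = 3
g(7) = mex{1,2,3} = 0
So g(7) = 0.
Build the Grundy sequence for heap D with g(k) = mex{g(k−s) : s ∈ {3, 4, 5, 7}, s ≤ k}:
g(0) = mex{} = 0
g(1) = mex{} = 0
g(2) = mex{} = 0
g(3) = mex{0} = 1
g(4) = mex{0} = 1
g(5) = mex{0} = 1
g(6) = mex{0,1} = 2
g(7) = mex{0,1} = 2
g(8) = mex{0,1} = 2
g(9) = mex{0,1,2} = 3
So g(9) = 3.
The value of a disjunctive sum is the nim-sum of the parts.
Combined value = 3 XOR 2 XOR 0 XOR 3 = 2.

2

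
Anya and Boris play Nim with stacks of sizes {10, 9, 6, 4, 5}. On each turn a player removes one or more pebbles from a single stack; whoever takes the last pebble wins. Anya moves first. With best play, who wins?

Anya wins

Compute the nim-sum pairwise:
10 XOR 9 = 3
3 XOR 6 = 5
5 XOR 4 = 1
1 XOR 5 = 4
The nim-sum is 4 ≠ 0, so this is an N-position: the player to move can win; Anya has a winning move.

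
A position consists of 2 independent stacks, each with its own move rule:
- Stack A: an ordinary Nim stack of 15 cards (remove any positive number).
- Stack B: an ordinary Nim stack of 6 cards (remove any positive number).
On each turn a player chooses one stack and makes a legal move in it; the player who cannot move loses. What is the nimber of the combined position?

9

Stack A is a plain Nim stack of size 15, so its Grundy value is 15.
Stack B is a plain Nim stack of size 6, so its Grundy value is 6.
By the Sprague-Grundy theorem, the Grundy value of a sum of independent games is the XOR of the component values.
Combined value = 15 XOR 6 = 9.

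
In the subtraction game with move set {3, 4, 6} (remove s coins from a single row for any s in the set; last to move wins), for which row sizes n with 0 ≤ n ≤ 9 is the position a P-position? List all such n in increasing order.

0, 1, 2, 9

Build the Grundy sequence with g(k) = mex{g(k−s) : s ∈ {3, 4, 6}, s ≤ k}:
k:     0  1  2  3  4  5  6  7  8  9
g(k):  0  0  0  1  1  1  2  2  2  0
The P-positions (g = 0) in 0..9 are 0, 1, 2, 9.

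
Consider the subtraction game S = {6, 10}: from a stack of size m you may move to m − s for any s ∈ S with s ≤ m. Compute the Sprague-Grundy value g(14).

2

Compute g(0), g(1), … for moves {6, 10}:
g(0) = mex{} = 0
g(1) = mex{} = 0
g(2) = mex{} = 0
g(3) = mex{} = 0
g(4) = mex{} = 0
g(5) = mex{} = 0
g(6) = mex{0} = 1
g(7) = mex{0} = 1
g(8) = mex{0} = 1
g(9) = mex{0} = 1
g(10) = mex{0} = 1
g(11) = mex{0} = 1
g(12) = mex{0,1} = 2
g(13) = mex{0,1} = 2
g(14) = mex{0,1} = 2
So g(14) = 2.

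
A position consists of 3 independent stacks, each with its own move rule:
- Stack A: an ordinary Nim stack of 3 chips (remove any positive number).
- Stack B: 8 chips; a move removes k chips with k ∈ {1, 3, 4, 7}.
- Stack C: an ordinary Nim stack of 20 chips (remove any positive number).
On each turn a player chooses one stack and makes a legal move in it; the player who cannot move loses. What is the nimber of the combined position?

Stack A is a plain Nim stack of size 3, so its Grundy value is 3.
Build the Grundy sequence for stack B with g(k) = mex{g(k−s) : s ∈ {1, 3, 4, 7}, s ≤ k}:
k:     0  1  2  3  4  5  6  7  8
g(k):  0  1  0  1  2  3  2  3  0
So g(8) = 0.
Stack C is a plain Nim stack of size 20, so its Grundy value is 20.
The value of a disjunctive sum is the nim-sum of the parts.
Combined value = 3 XOR 0 XOR 20 = 23.

23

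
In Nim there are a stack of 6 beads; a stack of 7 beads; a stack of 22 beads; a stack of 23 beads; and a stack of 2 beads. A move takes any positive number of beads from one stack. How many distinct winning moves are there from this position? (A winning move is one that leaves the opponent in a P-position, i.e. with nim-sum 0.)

5

Compute the nim-sum pairwise:
6 XOR 7 = 1
1 XOR 22 = 23
23 XOR 23 = 0
0 XOR 2 = 2
The overall nim-sum is X = 2. A stack of size p has a winning move iff p XOR X < p (reduce it to p XOR X).
  6: 6 XOR 2 = 4 < 6 — winning move (to 4).
  7: 7 XOR 2 = 5 < 7 — winning move (to 5).
  22: 22 XOR 2 = 20 < 22 — winning move (to 20).
  23: 23 XOR 2 = 21 < 23 — winning move (to 21).
  2: 2 XOR 2 = 0 < 2 — winning move (to 0).
That gives 5 winning moves.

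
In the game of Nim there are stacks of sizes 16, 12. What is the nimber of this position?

Compute the nim-sum pairwise:
16 ⊕ 12 = 28

28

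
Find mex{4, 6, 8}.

0

0 is not in the set, so the mex is 0.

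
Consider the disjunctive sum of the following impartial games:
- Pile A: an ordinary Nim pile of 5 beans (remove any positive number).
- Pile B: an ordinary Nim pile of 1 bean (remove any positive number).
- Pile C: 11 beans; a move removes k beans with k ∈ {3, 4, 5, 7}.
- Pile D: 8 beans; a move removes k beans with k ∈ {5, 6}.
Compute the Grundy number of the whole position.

Pile A is a plain Nim pile of size 5, so its Grundy value is 5.
Pile B is a plain Nim pile of size 1, so its Grundy value is 1.
For pile C, compute g(0), g(1), … with moves {3, 4, 5, 7}:
g(0) = mex{} = 0
g(1) = mex{} = 0
g(2) = mex{} = 0
g(3) = mex{0} = 1
g(4) = mex{0} = 1
g(5) = mex{0} = 1
g(6) = mex{0,1} = 2
g(7) = mex{0,1} = 2
g(8) = mex{0,1} = 2
g(9) = mex{0,1,2} = 3
g(10) = mex{1,2} = 0
g(11) = mex{1,2} = 0
So g(11) = 0.
Build the Grundy sequence for pile D with g(k) = mex{g(k−s) : s ∈ {5, 6}, s ≤ k}:
k:     0  1  2  3  4  5  6  7  8
g(k):  0  0  0  0  0  1  1  1  1
So g(8) = 1.
By the Sprague-Grundy theorem, the Grundy value of a sum of independent games is the XOR of the component values.
Combined value = 5 ⊕ 1 ⊕ 0 ⊕ 1 = 5.

5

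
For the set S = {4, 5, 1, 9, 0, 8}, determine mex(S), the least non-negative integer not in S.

2

The values 0, 1 are all present; 2 is the first non-negative integer missing from the set.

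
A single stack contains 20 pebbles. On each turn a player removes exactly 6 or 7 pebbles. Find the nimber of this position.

1

Grundy values for subtraction set {6, 7}:
k:     0  1  2  3  4  5  6  7  8  9 10 11 12 13 14 15 16 17 18 19 20
g(k):  0  0  0  0  0  0  1  1  1  1  1  1  2  0  0  0  0  0  0  1  1
So g(20) = 1.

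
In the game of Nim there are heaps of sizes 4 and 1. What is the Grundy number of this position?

In binary:
  100  (4)
  001  (1)
  ---
  101  (5)

5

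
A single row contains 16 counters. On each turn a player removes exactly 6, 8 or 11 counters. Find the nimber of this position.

2

Grundy values for subtraction set {6, 8, 11}:
k:     0  1  2  3  4  5  6  7  8  9 10 11 12 13 14 15 16
g(k):  0  0  0  0  0  0  1  1  1  1  1  1  2  2  2  2  2
So g(16) = 2.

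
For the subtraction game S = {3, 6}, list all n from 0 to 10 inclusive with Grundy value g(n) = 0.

0, 1, 2, 9, 10

Build the Grundy sequence with g(k) = mex{g(k−s) : s ∈ {3, 6}, s ≤ k}:
g(0) = mex{} = 0
g(1) = mex{} = 0
g(2) = mex{} = 0
g(3) = mex{0} = 1
g(4) = mex{0} = 1
g(5) = mex{0} = 1
g(6) = mex{0,1} = 2
g(7) = mex{0,1} = 2
g(8) = mex{0,1} = 2
g(9) = mex{1,2} = 0
g(10) = mex{1,2} = 0
The P-positions (g = 0) in 0..10 are 0, 1, 2, 9, 10.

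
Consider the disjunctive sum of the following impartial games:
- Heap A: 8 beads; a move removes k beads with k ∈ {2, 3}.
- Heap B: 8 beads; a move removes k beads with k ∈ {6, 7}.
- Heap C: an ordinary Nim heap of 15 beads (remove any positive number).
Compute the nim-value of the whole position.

15

Build the Grundy sequence for heap A with g(k) = mex{g(k−s) : s ∈ {2, 3}, s ≤ k}:
k:     0  1  2  3  4  5  6  7  8
g(k):  0  0  1  1  2  0  0  1  1
So g(8) = 1.
Grundy values for heap B (subtraction set {6, 7}):
k:     0  1  2  3  4  5  6  7  8
g(k):  0  0  0  0  0  0  1  1  1
So g(8) = 1.
Heap C is a plain Nim heap of size 15, so its Grundy value is 15.
By the Sprague-Grundy theorem, the Grundy value of a sum of independent games is the XOR of the component values.
Combined value = 1 ⊕ 1 ⊕ 15 = 15.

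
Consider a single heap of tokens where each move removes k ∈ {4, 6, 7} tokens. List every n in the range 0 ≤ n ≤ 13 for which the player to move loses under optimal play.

Grundy values for subtraction set {4, 6, 7}:
k:     0  1  2  3  4  5  6  7  8  9 10 11 12 13
g(k):  0  0  0  0  1  1  1  1  2  2  2  0  0  0
The P-positions (g = 0) in 0..13 are 0, 1, 2, 3, 11, 12, 13.

0, 1, 2, 3, 11, 12, 13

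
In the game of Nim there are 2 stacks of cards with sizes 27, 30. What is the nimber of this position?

5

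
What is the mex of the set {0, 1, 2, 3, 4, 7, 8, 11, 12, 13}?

5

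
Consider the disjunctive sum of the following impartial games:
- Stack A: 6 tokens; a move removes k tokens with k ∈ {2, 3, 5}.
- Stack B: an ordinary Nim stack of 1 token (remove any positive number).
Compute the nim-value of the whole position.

2

For stack A, compute g(0), g(1), … with moves {2, 3, 5}:
k:     0  1  2  3  4  5  6
g(k):  0  0  1  1  2  2  3
So g(6) = 3.
Stack B is a plain Nim stack of size 1, so its Grundy value is 1.
The value of a disjunctive sum is the nim-sum of the parts.
Combined value = 3 XOR 1 = 2.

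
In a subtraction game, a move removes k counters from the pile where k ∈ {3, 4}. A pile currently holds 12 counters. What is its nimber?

1

Build the Grundy sequence with g(k) = mex{g(k−s) : s ∈ {3, 4}, s ≤ k}:
g(0) = mex{} = 0
g(1) = mex{} = 0
g(2) = mex{} = 0
g(3) = mex{0} = 1
g(4) = mex{0} = 1
g(5) = mex{0} = 1
g(6) = mex{0,1} = 2
g(7) = mex{1} = 0
g(8) = mex{1} = 0
g(9) = mex{1,2} = 0
g(10) = mex{0,2} = 1
g(11) = mex{0} = 1
g(12) = mex{0} = 1
So g(12) = 1.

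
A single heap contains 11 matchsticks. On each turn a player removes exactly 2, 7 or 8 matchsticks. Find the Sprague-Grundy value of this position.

Compute g(0), g(1), … for moves {2, 7, 8}:
g(0) = mex{} = 0
g(1) = mex{} = 0
g(2) = mex{0} = 1
g(3) = mex{0} = 1
g(4) = mex{1} = 0
g(5) = mex{1} = 0
g(6) = mex{0} = 1
g(7) = mex{0} = 1
g(8) = mex{0,1} = 2
g(9) = mex{0,1} = 2
g(10) = mex{1,2} = 0
g(11) = mex{0,1,2} = 3
So g(11) = 3.

3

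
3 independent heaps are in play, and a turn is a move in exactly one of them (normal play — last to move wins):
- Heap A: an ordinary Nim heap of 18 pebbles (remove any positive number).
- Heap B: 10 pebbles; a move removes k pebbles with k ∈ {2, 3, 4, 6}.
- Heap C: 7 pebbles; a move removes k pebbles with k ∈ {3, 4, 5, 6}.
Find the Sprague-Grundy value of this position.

17

Heap A is a plain Nim heap of size 18, so its Grundy value is 18.
Grundy values for heap B (subtraction set {2, 3, 4, 6}):
g(0) = mex{} = 0
g(1) = mex{} = 0
g(2) = mex{0} = 1
g(3) = mex{0} = 1
g(4) = mex{0,1} = 2
g(5) = mex{0,1} = 2
g(6) = mex{0,1,2} = 3
g(7) = mex{0,1,2} = 3
g(8) = mex{1,2,3} = 0
g(9) = mex{1,2,3} = 0
g(10) = mex{0,2,3} = 1
So g(10) = 1.
Grundy values for heap C (subtraction set {3, 4, 5, 6}):
g(0) = mex{} = 0
g(1) = mex{} = 0
g(2) = mex{} = 0
g(3) = mex{0} = 1
g(4) = mex{0} = 1
g(5) = mex{0} = 1
g(6) = mex{0,1} = 2
g(7) = mex{0,1} = 2
So g(7) = 2.
By the Sprague-Grundy theorem, the Grundy value of a sum of independent games is the XOR of the component values.
Combined value = 18 XOR 1 XOR 2 = 17.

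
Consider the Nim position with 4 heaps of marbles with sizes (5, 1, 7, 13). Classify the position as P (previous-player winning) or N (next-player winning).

Nim-sum: 5 XOR 1 XOR 7 XOR 13 = 14.
The nim-sum is 14 ≠ 0, so this is an N-position: the player to move can win.

N-position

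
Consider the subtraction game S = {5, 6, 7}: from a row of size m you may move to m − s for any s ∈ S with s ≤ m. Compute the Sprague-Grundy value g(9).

1

Compute g(0), g(1), … for moves {5, 6, 7}:
k:     0  1  2  3  4  5  6  7  8  9
g(k):  0  0  0  0  0  1  1  1  1  1
So g(9) = 1.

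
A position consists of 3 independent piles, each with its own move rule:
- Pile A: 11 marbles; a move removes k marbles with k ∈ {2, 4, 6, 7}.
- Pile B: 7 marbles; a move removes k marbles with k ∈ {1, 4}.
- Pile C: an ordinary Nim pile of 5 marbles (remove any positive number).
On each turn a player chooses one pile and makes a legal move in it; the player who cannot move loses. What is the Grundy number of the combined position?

For pile A, compute g(0), g(1), … with moves {2, 4, 6, 7}:
k:     0  1  2  3  4  5  6  7  8  9 10 11
g(k):  0  0  1  1  2  2  3  3  4  0  0  1
So g(11) = 1.
Build the Grundy sequence for pile B with g(k) = mex{g(k−s) : s ∈ {1, 4}, s ≤ k}:
k:     0  1  2  3  4  5  6  7
g(k):  0  1  0  1  2  0  1  0
So g(7) = 0.
Pile C is a plain Nim pile of size 5, so its Grundy value is 5.
The value of a disjunctive sum is the nim-sum of the parts.
Combined value = 1 XOR 0 XOR 5 = 4.

4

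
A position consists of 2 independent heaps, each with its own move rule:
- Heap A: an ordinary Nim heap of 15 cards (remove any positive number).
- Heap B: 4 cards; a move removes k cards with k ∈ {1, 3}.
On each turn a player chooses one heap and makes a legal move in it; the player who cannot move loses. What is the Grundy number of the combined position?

15

Heap A is a plain Nim heap of size 15, so its Grundy value is 15.
Build the Grundy sequence for heap B with g(k) = mex{g(k−s) : s ∈ {1, 3}, s ≤ k}:
k:     0  1  2  3  4
g(k):  0  1  0  1  0
So g(4) = 0.
The value of a disjunctive sum is the nim-sum of the parts.
Combined value = 15 ⊕ 0 = 15.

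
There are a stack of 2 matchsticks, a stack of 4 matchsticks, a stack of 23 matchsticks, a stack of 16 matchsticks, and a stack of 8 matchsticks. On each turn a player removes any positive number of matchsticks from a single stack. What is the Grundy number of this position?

Write each in binary and XOR column by column:
  00010  (2)
  00100  (4)
  10111  (23)
  10000  (16)
  01000  (8)
  -----
  01001  (9)

9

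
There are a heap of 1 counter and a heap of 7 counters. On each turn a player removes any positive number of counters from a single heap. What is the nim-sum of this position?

In binary:
  001  (1)
  111  (7)
  ---
  110  (6)

6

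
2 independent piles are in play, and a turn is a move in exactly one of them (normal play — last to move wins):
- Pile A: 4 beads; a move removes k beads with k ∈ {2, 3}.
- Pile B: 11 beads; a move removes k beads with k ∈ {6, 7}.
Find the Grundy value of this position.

3

Build the Grundy sequence for pile A with g(k) = mex{g(k−s) : s ∈ {2, 3}, s ≤ k}:
k:     0  1  2  3  4
g(k):  0  0  1  1  2
So g(4) = 2.
For pile B, compute g(0), g(1), … with moves {6, 7}:
k:     0  1  2  3  4  5  6  7  8  9 10 11
g(k):  0  0  0  0  0  0  1  1  1  1  1  1
So g(11) = 1.
By the Sprague-Grundy theorem, the Grundy value of a sum of independent games is the XOR of the component values.
Combined value = 2 ⊕ 1 = 3.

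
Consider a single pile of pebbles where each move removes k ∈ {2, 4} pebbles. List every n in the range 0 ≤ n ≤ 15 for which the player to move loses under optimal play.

0, 1, 6, 7, 12, 13

Grundy values for subtraction set {2, 4}:
k:     0  1  2  3  4  5  6  7  8  9 10 11 12 13 14 15
g(k):  0  0  1  1  2  2  0  0  1  1  2  2  0  0  1  1
The P-positions (g = 0) in 0..15 are 0, 1, 6, 7, 12, 13.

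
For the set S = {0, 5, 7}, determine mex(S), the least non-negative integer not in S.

1

0 is in the set but 1 is not, so the mex is 1.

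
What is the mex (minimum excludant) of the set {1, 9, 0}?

The values 0, 1 are all present; 2 is the first non-negative integer missing from the set.

2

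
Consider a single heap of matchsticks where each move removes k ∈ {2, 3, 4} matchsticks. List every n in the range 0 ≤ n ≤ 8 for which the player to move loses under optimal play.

0, 1, 6, 7

Build the Grundy sequence with g(k) = mex{g(k−s) : s ∈ {2, 3, 4}, s ≤ k}:
g(0) = mex{} = 0
g(1) = mex{} = 0
g(2) = mex{0} = 1
g(3) = mex{0} = 1
g(4) = mex{0,1} = 2
g(5) = mex{0,1} = 2
g(6) = mex{1,2} = 0
g(7) = mex{1,2} = 0
g(8) = mex{0,2} = 1
The P-positions (g = 0) in 0..8 are 0, 1, 6, 7.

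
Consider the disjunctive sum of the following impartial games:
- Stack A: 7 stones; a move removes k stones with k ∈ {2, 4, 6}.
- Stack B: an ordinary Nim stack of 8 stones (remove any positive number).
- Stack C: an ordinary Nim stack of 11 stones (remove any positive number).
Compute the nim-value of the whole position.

0

Build the Grundy sequence for stack A with g(k) = mex{g(k−s) : s ∈ {2, 4, 6}, s ≤ k}:
g(0) = mex{} = 0
g(1) = mex{} = 0
g(2) = mex{0} = 1
g(3) = mex{0} = 1
g(4) = mex{0,1} = 2
g(5) = mex{0,1} = 2
g(6) = mex{0,1,2} = 3
g(7) = mex{0,1,2} = 3
So g(7) = 3.
Stack B is a plain Nim stack of size 8, so its Grundy value is 8.
Stack C is a plain Nim stack of size 11, so its Grundy value is 11.
The value of a disjunctive sum is the nim-sum of the parts.
Combined value = 3 ⊕ 8 ⊕ 11 = 0.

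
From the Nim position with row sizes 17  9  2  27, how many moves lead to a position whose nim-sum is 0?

3

Nim-sum: 17 ⊕ 9 ⊕ 2 ⊕ 27 = 1.
The overall nim-sum is X = 1. A row of size p has a winning move iff p XOR X < p (reduce it to p XOR X).
  17: 17 XOR 1 = 16 < 17 — winning move (to 16).
  9: 9 XOR 1 = 8 < 9 — winning move (to 8).
  2: 2 XOR 1 = 3 ≥ 2 — no move.
  27: 27 XOR 1 = 26 < 27 — winning move (to 26).
That gives 3 winning moves.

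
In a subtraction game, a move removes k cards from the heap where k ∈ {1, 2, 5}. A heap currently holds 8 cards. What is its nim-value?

2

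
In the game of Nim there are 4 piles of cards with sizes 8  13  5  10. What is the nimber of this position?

10

In binary:
  1000  (8)
  1101  (13)
  0101  (5)
  1010  (10)
  ----
  1010  (10)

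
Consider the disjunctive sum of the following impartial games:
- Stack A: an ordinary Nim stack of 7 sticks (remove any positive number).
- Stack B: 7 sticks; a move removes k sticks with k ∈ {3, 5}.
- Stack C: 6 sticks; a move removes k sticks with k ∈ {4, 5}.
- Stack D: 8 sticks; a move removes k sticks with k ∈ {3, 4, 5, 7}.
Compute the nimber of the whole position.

Stack A is a plain Nim stack of size 7, so its Grundy value is 7.
Grundy values for stack B (subtraction set {3, 5}):
g(0) = mex{} = 0
g(1) = mex{} = 0
g(2) = mex{} = 0
g(3) = mex{0} = 1
g(4) = mex{0} = 1
g(5) = mex{0} = 1
g(6) = mex{0,1} = 2
g(7) = mex{0,1} = 2
So g(7) = 2.
Build the Grundy sequence for stack C with g(k) = mex{g(k−s) : s ∈ {4, 5}, s ≤ k}:
k:     0  1  2  3  4  5  6
g(k):  0  0  0  0  1  1  1
So g(6) = 1.
For stack D, compute g(0), g(1), … with moves {3, 4, 5, 7}:
g(0) = mex{} = 0
g(1) = mex{} = 0
g(2) = mex{} = 0
g(3) = mex{0} = 1
g(4) = mex{0} = 1
g(5) = mex{0} = 1
g(6) = mex{0,1} = 2
g(7) = mex{0,1} = 2
g(8) = mex{0,1} = 2
So g(8) = 2.
The value of a disjunctive sum is the nim-sum of the parts.
Combined value = 7 ⊕ 2 ⊕ 1 ⊕ 2 = 6.

6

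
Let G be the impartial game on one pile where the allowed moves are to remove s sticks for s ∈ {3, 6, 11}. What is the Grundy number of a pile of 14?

0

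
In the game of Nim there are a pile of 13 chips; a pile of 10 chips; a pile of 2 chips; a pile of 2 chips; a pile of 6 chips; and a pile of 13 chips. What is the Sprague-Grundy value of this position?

Nim-sum: 13 ⊕ 10 ⊕ 2 ⊕ 2 ⊕ 6 ⊕ 13 = 12.

12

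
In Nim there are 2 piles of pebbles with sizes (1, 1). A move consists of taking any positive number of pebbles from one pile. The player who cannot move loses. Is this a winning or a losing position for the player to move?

Bitwise XOR of the heap sizes:
  1  (1)
  1  (1)
  -
  0  (0)
The nim-sum is 0, so this is a P-position: the player to move is in a losing position under optimal play.

Losing position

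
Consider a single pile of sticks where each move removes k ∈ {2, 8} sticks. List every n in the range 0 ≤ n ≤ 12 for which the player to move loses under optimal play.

Build the Grundy sequence with g(k) = mex{g(k−s) : s ∈ {2, 8}, s ≤ k}:
k:     0  1  2  3  4  5  6  7  8  9 10 11 12
g(k):  0  0  1  1  0  0  1  1  2  2  0  0  1
The P-positions (g = 0) in 0..12 are 0, 1, 4, 5, 10, 11.

0, 1, 4, 5, 10, 11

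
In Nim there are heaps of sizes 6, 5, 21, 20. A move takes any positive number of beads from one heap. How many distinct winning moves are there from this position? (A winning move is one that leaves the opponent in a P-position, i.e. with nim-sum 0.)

Nim-sum: 6 ^ 5 ^ 21 ^ 20 = 2.
The overall nim-sum is X = 2. A heap of size p has a winning move iff p XOR X < p (reduce it to p XOR X).
  6: 6 XOR 2 = 4 < 6 — winning move (to 4).
  5: 5 XOR 2 = 7 ≥ 5 — no move.
  21: 21 XOR 2 = 23 ≥ 21 — no move.
  20: 20 XOR 2 = 22 ≥ 20 — no move.
That gives 1 winning move.

1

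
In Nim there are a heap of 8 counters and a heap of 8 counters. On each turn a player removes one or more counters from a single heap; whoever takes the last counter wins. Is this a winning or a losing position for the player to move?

Losing position

Compute the nim-sum pairwise:
8 ^ 8 = 0
The nim-sum is 0, so this is a P-position: the player to move is in a losing position under optimal play.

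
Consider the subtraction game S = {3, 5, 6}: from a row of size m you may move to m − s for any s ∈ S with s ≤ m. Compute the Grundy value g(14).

Grundy values for subtraction set {3, 5, 6}:
k:     0  1  2  3  4  5  6  7  8  9 10 11 12 13 14
g(k):  0  0  0  1  1  1  2  2  2  0  0  0  1  1  1
So g(14) = 1.

1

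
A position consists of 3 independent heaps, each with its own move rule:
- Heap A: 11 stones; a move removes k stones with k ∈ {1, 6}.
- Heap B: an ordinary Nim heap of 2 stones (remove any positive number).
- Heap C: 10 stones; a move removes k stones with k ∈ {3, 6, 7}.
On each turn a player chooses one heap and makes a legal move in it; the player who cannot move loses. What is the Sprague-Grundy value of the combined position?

2

Build the Grundy sequence for heap A with g(k) = mex{g(k−s) : s ∈ {1, 6}, s ≤ k}:
k:     0  1  2  3  4  5  6  7  8  9 10 11
g(k):  0  1  0  1  0  1  2  0  1  0  1  0
So g(11) = 0.
Heap B is a plain Nim heap of size 2, so its Grundy value is 2.
For heap C, compute g(0), g(1), … with moves {3, 6, 7}:
k:     0  1  2  3  4  5  6  7  8  9 10
g(k):  0  0  0  1  1  1  2  2  2  3  0
So g(10) = 0.
By the Sprague-Grundy theorem, the Grundy value of a sum of independent games is the XOR of the component values.
Combined value = 0 ⊕ 2 ⊕ 0 = 2.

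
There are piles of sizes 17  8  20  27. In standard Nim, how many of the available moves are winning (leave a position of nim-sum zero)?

Bitwise XOR of the heap sizes:
  10001  (17)
  01000  (8)
  10100  (20)
  11011  (27)
  -----
  10110  (22)
The overall nim-sum is X = 22. A pile of size p has a winning move iff p XOR X < p (reduce it to p XOR X).
  17: 17 XOR 22 = 7 < 17 — winning move (to 7).
  8: 8 XOR 22 = 30 ≥ 8 — no move.
  20: 20 XOR 22 = 2 < 20 — winning move (to 2).
  27: 27 XOR 22 = 13 < 27 — winning move (to 13).
That gives 3 winning moves.

3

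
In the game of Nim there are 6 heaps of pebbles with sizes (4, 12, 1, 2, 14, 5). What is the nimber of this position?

0

Compute the nim-sum pairwise:
4 ⊕ 12 = 8
8 ⊕ 1 = 9
9 ⊕ 2 = 11
11 ⊕ 14 = 5
5 ⊕ 5 = 0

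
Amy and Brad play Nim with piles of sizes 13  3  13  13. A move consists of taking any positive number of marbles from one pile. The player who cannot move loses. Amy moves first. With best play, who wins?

Amy wins

Nim-sum: 13 XOR 3 XOR 13 XOR 13 = 14.
The nim-sum is 14 ≠ 0, so this is an N-position: the player to move can win; Amy has a winning move.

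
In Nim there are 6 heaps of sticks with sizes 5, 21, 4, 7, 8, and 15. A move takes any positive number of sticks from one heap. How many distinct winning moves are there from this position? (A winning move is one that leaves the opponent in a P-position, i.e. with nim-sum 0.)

1

Bitwise XOR of the heap sizes:
  00101  (5)
  10101  (21)
  00100  (4)
  00111  (7)
  01000  (8)
  01111  (15)
  -----
  10100  (20)
The overall nim-sum is X = 20. A heap of size p has a winning move iff p XOR X < p (reduce it to p XOR X).
  5: 5 XOR 20 = 17 ≥ 5 — no move.
  21: 21 XOR 20 = 1 < 21 — winning move (to 1).
  4: 4 XOR 20 = 16 ≥ 4 — no move.
  7: 7 XOR 20 = 19 ≥ 7 — no move.
  8: 8 XOR 20 = 28 ≥ 8 — no move.
  15: 15 XOR 20 = 27 ≥ 15 — no move.
That gives 1 winning move.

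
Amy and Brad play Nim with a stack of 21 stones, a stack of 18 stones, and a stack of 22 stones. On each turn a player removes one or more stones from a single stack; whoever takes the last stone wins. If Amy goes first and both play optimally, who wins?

Amy wins

In binary:
  10101  (21)
  10010  (18)
  10110  (22)
  -----
  10001  (17)
The nim-sum is 17 ≠ 0, so this is an N-position: the player to move can win; Amy has a winning move.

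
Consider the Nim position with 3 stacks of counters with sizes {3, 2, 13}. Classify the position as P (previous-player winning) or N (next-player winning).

N-position

Nim-sum: 3 XOR 2 XOR 13 = 12.
The nim-sum is 12 ≠ 0, so this is an N-position: the player to move can win.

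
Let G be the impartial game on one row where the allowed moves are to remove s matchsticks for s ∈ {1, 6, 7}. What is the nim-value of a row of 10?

Build the Grundy sequence with g(k) = mex{g(k−s) : s ∈ {1, 6, 7}, s ≤ k}:
k:     0  1  2  3  4  5  6  7  8  9 10
g(k):  0  1  0  1  0  1  2  3  2  3  2
So g(10) = 2.

2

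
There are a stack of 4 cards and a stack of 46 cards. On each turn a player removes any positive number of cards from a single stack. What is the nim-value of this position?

In binary:
  000100  (4)
  101110  (46)
  ------
  101010  (42)

42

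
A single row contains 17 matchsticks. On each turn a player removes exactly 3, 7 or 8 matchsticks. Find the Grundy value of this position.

Build the Grundy sequence with g(k) = mex{g(k−s) : s ∈ {3, 7, 8}, s ≤ k}:
k:     0  1  2  3  4  5  6  7  8  9 10 11 12 13 14 15 16 17
g(k):  0  0  0  1  1  1  0  2  2  1  3  0  0  2  1  1  0  0
So g(17) = 0.

0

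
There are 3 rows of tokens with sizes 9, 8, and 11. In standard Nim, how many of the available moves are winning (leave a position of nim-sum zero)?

Compute the nim-sum pairwise:
9 ^ 8 = 1
1 ^ 11 = 10
The overall nim-sum is X = 10. A row of size p has a winning move iff p XOR X < p (reduce it to p XOR X).
  9: 9 XOR 10 = 3 < 9 — winning move (to 3).
  8: 8 XOR 10 = 2 < 8 — winning move (to 2).
  11: 11 XOR 10 = 1 < 11 — winning move (to 1).
That gives 3 winning moves.

3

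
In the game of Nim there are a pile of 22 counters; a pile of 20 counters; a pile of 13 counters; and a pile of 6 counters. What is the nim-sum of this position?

Compute the nim-sum pairwise:
22 ⊕ 20 = 2
2 ⊕ 13 = 15
15 ⊕ 6 = 9

9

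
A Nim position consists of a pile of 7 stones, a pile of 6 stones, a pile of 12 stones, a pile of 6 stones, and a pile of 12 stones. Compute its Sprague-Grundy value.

7

Bitwise XOR of the heap sizes:
  0111  (7)
  0110  (6)
  1100  (12)
  0110  (6)
  1100  (12)
  ----
  0111  (7)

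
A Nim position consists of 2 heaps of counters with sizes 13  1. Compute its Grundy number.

12

Nim-sum: 13 ^ 1 = 12.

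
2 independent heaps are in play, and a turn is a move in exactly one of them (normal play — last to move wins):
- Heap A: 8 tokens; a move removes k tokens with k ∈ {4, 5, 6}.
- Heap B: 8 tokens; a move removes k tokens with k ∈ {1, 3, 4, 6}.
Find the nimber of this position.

3

Grundy values for heap A (subtraction set {4, 5, 6}):
k:     0  1  2  3  4  5  6  7  8
g(k):  0  0  0  0  1  1  1  1  2
So g(8) = 2.
For heap B, compute g(0), g(1), … with moves {1, 3, 4, 6}:
g(0) = mex{} = 0
g(1) = mex{0} = 1
g(2) = mex{1} = 0
g(3) = mex{0} = 1
g(4) = mex{0,1} = 2
g(5) = mex{0,1,2} = 3
g(6) = mex{0,1,3} = 2
g(7) = mex{1,2} = 0
g(8) = mex{0,2,3} = 1
So g(8) = 1.
The value of a disjunctive sum is the nim-sum of the parts.
Combined value = 2 XOR 1 = 3.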